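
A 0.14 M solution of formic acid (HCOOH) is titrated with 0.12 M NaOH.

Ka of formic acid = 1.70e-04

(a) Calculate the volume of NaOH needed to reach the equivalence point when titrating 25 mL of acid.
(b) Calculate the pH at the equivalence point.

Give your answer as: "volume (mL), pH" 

moles acid = 0.14 × 25/1000 = 0.0035 mol; V_base = moles/0.12 × 1000 = 29.2 mL. At equivalence only the conjugate base is present: [A⁻] = 0.0035/0.054 = 6.4615e-02 M. Kb = Kw/Ka = 5.88e-11; [OH⁻] = √(Kb × [A⁻]) = 1.9496e-06; pOH = 5.71; pH = 14 - pOH = 8.29.

V = 29.2 mL, pH = 8.29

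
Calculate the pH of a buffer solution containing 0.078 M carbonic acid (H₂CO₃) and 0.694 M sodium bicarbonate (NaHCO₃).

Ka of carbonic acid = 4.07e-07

pKa = -log(4.07e-07) = 6.39. pH = pKa + log([A⁻]/[HA]) = 6.39 + log(0.694/0.078)

pH = 7.34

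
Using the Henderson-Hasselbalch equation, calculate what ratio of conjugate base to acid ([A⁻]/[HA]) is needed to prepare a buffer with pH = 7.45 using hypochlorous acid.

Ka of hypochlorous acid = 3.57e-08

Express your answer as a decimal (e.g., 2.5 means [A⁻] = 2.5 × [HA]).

pKa = -log(3.57e-08) = 7.4473. pH = pKa + log([A⁻]/[HA]), so log([A⁻]/[HA]) = pH − pKa = 7.45 − 7.4473 = 0.0027. [A⁻]/[HA] = 10^(0.0027) = 1.01

[A⁻]/[HA] = 1.01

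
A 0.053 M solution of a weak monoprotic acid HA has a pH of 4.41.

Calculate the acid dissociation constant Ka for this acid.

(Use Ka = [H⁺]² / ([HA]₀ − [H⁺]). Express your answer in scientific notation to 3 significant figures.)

[H⁺] = 10^(−pH) = 10^(−4.41) = 3.890e-05 M. For HA ⇌ H⁺ + A⁻, Ka = [H⁺][A⁻]/[HA] = [H⁺]² / ([HA]₀ − [H⁺]) = (3.890e-05)² / (0.053 − 3.890e-05) = 2.86e-08.

K_a = 2.86e-08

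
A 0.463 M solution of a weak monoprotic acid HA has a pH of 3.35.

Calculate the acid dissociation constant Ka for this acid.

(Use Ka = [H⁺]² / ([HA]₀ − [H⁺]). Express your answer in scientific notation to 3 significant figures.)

[H⁺] = 10^(−pH) = 10^(−3.35) = 4.467e-04 M. For HA ⇌ H⁺ + A⁻, Ka = [H⁺][A⁻]/[HA] = [H⁺]² / ([HA]₀ − [H⁺]) = (4.467e-04)² / (0.463 − 4.467e-04) = 4.31e-07.

K_a = 4.31e-07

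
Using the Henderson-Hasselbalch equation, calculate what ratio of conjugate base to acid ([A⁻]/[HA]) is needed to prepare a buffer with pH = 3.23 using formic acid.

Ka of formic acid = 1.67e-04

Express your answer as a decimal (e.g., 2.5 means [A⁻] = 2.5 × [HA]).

pKa = -log(1.67e-04) = 3.7773. pH = pKa + log([A⁻]/[HA]), so log([A⁻]/[HA]) = pH − pKa = 3.23 − 3.7773 = -0.5473. [A⁻]/[HA] = 10^(-0.5473) = 0.284

[A⁻]/[HA] = 0.284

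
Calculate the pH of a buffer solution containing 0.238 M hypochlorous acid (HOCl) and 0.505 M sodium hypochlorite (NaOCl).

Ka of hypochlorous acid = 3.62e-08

pKa = -log(3.62e-08) = 7.44. pH = pKa + log([A⁻]/[HA]) = 7.44 + log(0.505/0.238)

pH = 7.77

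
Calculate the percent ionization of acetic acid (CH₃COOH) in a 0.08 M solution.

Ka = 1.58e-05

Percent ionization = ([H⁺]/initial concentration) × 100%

Using Ka equilibrium: x² + Ka×x - Ka×C = 0. Solving: [H⁺] = 1.1164e-03. Percent = (1.1164e-03/0.08) × 100

Percent ionization = 1.4%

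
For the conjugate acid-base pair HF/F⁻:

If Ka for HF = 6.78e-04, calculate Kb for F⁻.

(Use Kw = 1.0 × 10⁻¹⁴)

For a conjugate pair Ka × Kb = Kw, so Kb = Kw/Ka = 1.0 × 10⁻¹⁴ / 6.78e-04 = 1.47e-11.

K_b = 1.47e-11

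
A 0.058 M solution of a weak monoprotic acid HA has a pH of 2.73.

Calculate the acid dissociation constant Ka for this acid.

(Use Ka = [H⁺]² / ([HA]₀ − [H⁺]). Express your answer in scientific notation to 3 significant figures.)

[H⁺] = 10^(−pH) = 10^(−2.73) = 1.862e-03 M. For HA ⇌ H⁺ + A⁻, Ka = [H⁺][A⁻]/[HA] = [H⁺]² / ([HA]₀ − [H⁺]) = (1.862e-03)² / (0.058 − 1.862e-03) = 6.18e-05.

K_a = 6.18e-05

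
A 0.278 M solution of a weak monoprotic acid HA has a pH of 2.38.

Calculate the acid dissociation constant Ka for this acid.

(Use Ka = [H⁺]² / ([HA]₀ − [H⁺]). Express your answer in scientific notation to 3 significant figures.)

[H⁺] = 10^(−pH) = 10^(−2.38) = 4.169e-03 M. For HA ⇌ H⁺ + A⁻, Ka = [H⁺][A⁻]/[HA] = [H⁺]² / ([HA]₀ − [H⁺]) = (4.169e-03)² / (0.278 − 4.169e-03) = 6.35e-05.

K_a = 6.35e-05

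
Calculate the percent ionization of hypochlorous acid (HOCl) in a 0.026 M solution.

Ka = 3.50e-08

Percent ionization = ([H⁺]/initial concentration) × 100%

Using Ka equilibrium: x² + Ka×x - Ka×C = 0. Solving: [H⁺] = 3.0149e-05. Percent = (3.0149e-05/0.026) × 100

Percent ionization = 0.116%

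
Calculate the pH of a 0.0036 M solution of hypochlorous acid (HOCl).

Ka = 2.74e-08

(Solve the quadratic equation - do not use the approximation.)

x² + Ka×x - Ka×C = 0. Using quadratic formula: [H⁺] = 9.9181e-06

pH = 5.00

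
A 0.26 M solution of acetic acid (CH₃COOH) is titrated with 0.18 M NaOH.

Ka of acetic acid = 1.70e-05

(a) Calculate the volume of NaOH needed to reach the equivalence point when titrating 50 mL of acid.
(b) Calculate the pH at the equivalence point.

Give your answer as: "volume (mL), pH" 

moles acid = 0.26 × 50/1000 = 0.013 mol; V_base = moles/0.18 × 1000 = 72.2 mL. At equivalence only the conjugate base is present: [A⁻] = 0.013/0.122 = 1.0636e-01 M. Kb = Kw/Ka = 5.88e-10; [OH⁻] = √(Kb × [A⁻]) = 7.9099e-06; pOH = 5.10; pH = 14 - pOH = 8.90.

V = 72.2 mL, pH = 8.90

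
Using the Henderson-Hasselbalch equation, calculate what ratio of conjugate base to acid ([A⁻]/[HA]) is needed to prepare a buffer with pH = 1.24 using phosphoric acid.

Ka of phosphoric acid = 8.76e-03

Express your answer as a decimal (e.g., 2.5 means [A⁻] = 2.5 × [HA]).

pKa = -log(8.76e-03) = 2.0575. pH = pKa + log([A⁻]/[HA]), so log([A⁻]/[HA]) = pH − pKa = 1.24 − 2.0575 = -0.8175. [A⁻]/[HA] = 10^(-0.8175) = 0.152

[A⁻]/[HA] = 0.152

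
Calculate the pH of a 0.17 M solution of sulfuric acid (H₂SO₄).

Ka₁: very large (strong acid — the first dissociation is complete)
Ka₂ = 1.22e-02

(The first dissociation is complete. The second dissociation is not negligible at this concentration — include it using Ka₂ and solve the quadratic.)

First dissociation is complete: [H⁺]₀ = [HSO₄⁻]₀ = C = 0.17 M. Second dissociation HSO₄⁻ ⇌ H⁺ + SO₄²⁻: let x = [SO₄²⁻]. Ka₂ = (C + x)·x / (C − x) = 1.22e-02 → x² + (C + Ka₂)·x − Ka₂·C = 0 → x² + 0.18220·x − 2.074e-03 = 0. x = (−0.18220 + √(0.18220² + 4 × 2.074e-03)) / 2 = 1.0749e-02 M. [H⁺] = C + x = 0.17 + 1.0749e-02 = 1.8075e-01 M. pH = -log(1.8075e-01) = 0.74.

pH = 0.74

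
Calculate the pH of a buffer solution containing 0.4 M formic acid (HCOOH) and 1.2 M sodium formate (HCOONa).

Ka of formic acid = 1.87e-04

pKa = -log(1.87e-04) = 3.73. pH = pKa + log([A⁻]/[HA]) = 3.73 + log(1.2/0.4)

pH = 4.21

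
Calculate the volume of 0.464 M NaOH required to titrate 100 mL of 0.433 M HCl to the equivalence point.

At equivalence: moles acid = moles base. moles HCl = 0.433 × 100/1000 = 0.0433 mol. V_base = moles / 0.464 × 1000 = 93.3 mL.

V_{base} = 93.3 mL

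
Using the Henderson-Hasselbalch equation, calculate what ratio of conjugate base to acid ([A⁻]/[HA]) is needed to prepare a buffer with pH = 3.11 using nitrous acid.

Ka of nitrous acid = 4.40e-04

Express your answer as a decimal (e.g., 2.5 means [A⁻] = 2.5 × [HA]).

pKa = -log(4.40e-04) = 3.3565. pH = pKa + log([A⁻]/[HA]), so log([A⁻]/[HA]) = pH − pKa = 3.11 − 3.3565 = -0.2465. [A⁻]/[HA] = 10^(-0.2465) = 0.567

[A⁻]/[HA] = 0.567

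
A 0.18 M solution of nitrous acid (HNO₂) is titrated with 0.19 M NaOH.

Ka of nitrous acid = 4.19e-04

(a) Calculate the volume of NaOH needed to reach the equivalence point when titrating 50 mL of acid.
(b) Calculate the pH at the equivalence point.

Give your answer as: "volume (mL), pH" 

moles acid = 0.18 × 50/1000 = 0.009 mol; V_base = moles/0.19 × 1000 = 47.4 mL. At equivalence only the conjugate base is present: [A⁻] = 0.009/0.097 = 9.2432e-02 M. Kb = Kw/Ka = 2.39e-11; [OH⁻] = √(Kb × [A⁻]) = 1.4853e-06; pOH = 5.83; pH = 14 - pOH = 8.17.

V = 47.4 mL, pH = 8.17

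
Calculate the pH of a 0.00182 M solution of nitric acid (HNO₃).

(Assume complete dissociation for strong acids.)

[H⁺] = 0.00182 M for strong acid. pH = -log[H⁺] = -log(0.00182)

pH = 2.74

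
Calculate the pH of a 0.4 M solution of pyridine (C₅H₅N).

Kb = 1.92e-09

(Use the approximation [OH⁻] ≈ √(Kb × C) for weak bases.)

[OH⁻] = √(Kb × C) = √(1.92e-09 × 0.4) = 2.7713e-05. pOH = 4.56, pH = 14 - pOH

pH = 9.44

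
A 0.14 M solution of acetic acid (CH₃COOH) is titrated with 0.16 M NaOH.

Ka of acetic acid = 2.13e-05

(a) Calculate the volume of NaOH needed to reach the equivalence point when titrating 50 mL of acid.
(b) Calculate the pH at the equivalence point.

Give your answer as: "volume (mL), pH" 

moles acid = 0.14 × 50/1000 = 0.007 mol; V_base = moles/0.16 × 1000 = 43.8 mL. At equivalence only the conjugate base is present: [A⁻] = 0.007/0.094 = 7.4667e-02 M. Kb = Kw/Ka = 4.69e-10; [OH⁻] = √(Kb × [A⁻]) = 5.9207e-06; pOH = 5.23; pH = 14 - pOH = 8.77.

V = 43.8 mL, pH = 8.77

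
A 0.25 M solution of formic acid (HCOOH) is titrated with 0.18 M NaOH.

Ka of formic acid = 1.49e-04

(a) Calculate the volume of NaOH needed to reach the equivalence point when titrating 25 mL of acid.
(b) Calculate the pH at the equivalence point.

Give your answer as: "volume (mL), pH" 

moles acid = 0.25 × 25/1000 = 0.00625 mol; V_base = moles/0.18 × 1000 = 34.7 mL. At equivalence only the conjugate base is present: [A⁻] = 0.00625/0.060 = 1.0465e-01 M. Kb = Kw/Ka = 6.71e-11; [OH⁻] = √(Kb × [A⁻]) = 2.6502e-06; pOH = 5.58; pH = 14 - pOH = 8.42.

V = 34.7 mL, pH = 8.42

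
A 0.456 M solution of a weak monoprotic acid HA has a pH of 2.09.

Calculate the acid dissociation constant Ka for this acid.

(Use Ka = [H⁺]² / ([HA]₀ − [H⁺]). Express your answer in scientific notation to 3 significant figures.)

[H⁺] = 10^(−pH) = 10^(−2.09) = 8.128e-03 M. For HA ⇌ H⁺ + A⁻, Ka = [H⁺][A⁻]/[HA] = [H⁺]² / ([HA]₀ − [H⁺]) = (8.128e-03)² / (0.456 − 8.128e-03) = 1.48e-04.

K_a = 1.48e-04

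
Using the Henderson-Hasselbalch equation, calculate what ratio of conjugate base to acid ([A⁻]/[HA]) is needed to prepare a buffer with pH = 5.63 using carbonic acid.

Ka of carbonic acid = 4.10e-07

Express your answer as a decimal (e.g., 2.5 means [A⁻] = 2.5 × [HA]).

pKa = -log(4.10e-07) = 6.3872. pH = pKa + log([A⁻]/[HA]), so log([A⁻]/[HA]) = pH − pKa = 5.63 − 6.3872 = -0.7572. [A⁻]/[HA] = 10^(-0.7572) = 0.175

[A⁻]/[HA] = 0.175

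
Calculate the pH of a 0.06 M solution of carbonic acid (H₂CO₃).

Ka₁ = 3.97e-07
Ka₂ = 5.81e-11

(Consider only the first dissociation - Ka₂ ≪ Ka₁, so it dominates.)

First dissociation dominates. From Ka₁ = [H⁺][HA⁻]/[H₂A], x² + Ka₁·x − Ka₁·C = 0 with C = 0.06 M and Ka₁ = 3.97e-07. Solving: [H⁺] = (−Ka₁ + √(Ka₁² + 4·Ka₁·C)) / 2 = 1.5414e-04 M. pH = -log(1.5414e-04) = 3.81.

pH = 3.81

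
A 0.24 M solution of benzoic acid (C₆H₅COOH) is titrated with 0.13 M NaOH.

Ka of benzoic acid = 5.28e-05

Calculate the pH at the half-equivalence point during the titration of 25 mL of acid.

At half-equivalence [HA] = [A⁻], so Henderson-Hasselbalch gives pH = pKa = -log(5.28e-05) = 4.28.

pH = pKa = 4.28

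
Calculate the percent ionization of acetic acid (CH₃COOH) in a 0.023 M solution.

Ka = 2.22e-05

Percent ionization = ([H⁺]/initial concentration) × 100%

Using Ka equilibrium: x² + Ka×x - Ka×C = 0. Solving: [H⁺] = 7.0355e-04. Percent = (7.0355e-04/0.023) × 100

Percent ionization = 3.06%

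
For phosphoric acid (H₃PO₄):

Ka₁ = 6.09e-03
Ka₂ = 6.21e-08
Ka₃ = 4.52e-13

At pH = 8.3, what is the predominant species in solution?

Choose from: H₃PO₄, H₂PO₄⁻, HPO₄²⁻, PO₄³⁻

pKa₁ = 2.22, pKa₂ = 7.21, pKa₃ = 12.34. For a polyprotic acid the predominant species crosses at each pKa: below pKa_n the protonated form dominates, above it the deprotonated form does. At pH = 8.3, the predominant species is HPO₄²⁻.

HPO₄²⁻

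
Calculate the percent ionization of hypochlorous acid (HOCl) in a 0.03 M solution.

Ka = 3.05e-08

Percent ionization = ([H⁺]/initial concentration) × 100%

Using Ka equilibrium: x² + Ka×x - Ka×C = 0. Solving: [H⁺] = 3.0234e-05. Percent = (3.0234e-05/0.03) × 100

Percent ionization = 0.101%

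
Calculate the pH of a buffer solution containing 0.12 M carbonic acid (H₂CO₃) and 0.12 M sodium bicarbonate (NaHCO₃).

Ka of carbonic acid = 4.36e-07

pKa = -log(4.36e-07) = 6.36. pH = pKa + log([A⁻]/[HA]) = 6.36 + log(0.12/0.12)

pH = 6.36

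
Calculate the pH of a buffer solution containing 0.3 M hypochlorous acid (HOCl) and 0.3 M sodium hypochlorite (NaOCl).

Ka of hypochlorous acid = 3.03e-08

pKa = -log(3.03e-08) = 7.52. pH = pKa + log([A⁻]/[HA]) = 7.52 + log(0.3/0.3)

pH = 7.52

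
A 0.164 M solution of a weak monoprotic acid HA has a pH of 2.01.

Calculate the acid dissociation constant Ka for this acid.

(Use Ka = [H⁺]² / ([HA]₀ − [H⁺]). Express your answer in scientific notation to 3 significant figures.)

[H⁺] = 10^(−pH) = 10^(−2.01) = 9.772e-03 M. For HA ⇌ H⁺ + A⁻, Ka = [H⁺][A⁻]/[HA] = [H⁺]² / ([HA]₀ − [H⁺]) = (9.772e-03)² / (0.164 − 9.772e-03) = 6.19e-04.

K_a = 6.19e-04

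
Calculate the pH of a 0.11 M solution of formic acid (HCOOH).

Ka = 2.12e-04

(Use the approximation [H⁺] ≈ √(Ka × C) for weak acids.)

[H⁺] = √(Ka × C) = √(2.12e-04 × 0.11) = 4.8291e-03. pH = -log(4.8291e-03)

pH = 2.32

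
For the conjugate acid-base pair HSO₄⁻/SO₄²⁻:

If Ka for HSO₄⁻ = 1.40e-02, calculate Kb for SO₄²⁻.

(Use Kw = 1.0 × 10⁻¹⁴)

For a conjugate pair Ka × Kb = Kw, so Kb = Kw/Ka = 1.0 × 10⁻¹⁴ / 1.40e-02 = 7.14e-13.

K_b = 7.14e-13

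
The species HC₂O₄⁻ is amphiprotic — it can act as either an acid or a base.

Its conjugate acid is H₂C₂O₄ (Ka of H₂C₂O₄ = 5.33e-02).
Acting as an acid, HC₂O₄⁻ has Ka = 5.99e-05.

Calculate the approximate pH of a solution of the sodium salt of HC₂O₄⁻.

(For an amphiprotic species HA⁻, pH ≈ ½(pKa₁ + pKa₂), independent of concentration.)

pKa₁ = -log(5.33e-02) = 1.27; pKa₂ = -log(5.99e-05) = 4.22. For an amphiprotic species, pH ≈ ½(pKa₁ + pKa₂) = ½(1.27 + 4.22) = 2.75.

pH = 2.75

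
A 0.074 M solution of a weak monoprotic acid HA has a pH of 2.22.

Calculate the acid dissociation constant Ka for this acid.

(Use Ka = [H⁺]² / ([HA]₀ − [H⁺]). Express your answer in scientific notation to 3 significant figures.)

[H⁺] = 10^(−pH) = 10^(−2.22) = 6.026e-03 M. For HA ⇌ H⁺ + A⁻, Ka = [H⁺][A⁻]/[HA] = [H⁺]² / ([HA]₀ − [H⁺]) = (6.026e-03)² / (0.074 − 6.026e-03) = 5.34e-04.

K_a = 5.34e-04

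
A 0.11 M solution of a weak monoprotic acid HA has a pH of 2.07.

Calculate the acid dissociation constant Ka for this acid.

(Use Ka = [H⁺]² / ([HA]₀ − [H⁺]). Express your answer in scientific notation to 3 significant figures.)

[H⁺] = 10^(−pH) = 10^(−2.07) = 8.511e-03 M. For HA ⇌ H⁺ + A⁻, Ka = [H⁺][A⁻]/[HA] = [H⁺]² / ([HA]₀ − [H⁺]) = (8.511e-03)² / (0.11 − 8.511e-03) = 7.14e-04.

K_a = 7.14e-04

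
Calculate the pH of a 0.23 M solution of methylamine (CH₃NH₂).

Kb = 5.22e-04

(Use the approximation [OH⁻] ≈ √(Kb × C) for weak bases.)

[OH⁻] = √(Kb × C) = √(5.22e-04 × 0.23) = 1.0957e-02. pOH = 1.96, pH = 14 - pOH

pH = 12.04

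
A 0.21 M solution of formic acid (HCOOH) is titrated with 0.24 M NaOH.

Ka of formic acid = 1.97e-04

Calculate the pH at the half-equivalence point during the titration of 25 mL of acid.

At half-equivalence [HA] = [A⁻], so Henderson-Hasselbalch gives pH = pKa = -log(1.97e-04) = 3.71.

pH = pKa = 3.71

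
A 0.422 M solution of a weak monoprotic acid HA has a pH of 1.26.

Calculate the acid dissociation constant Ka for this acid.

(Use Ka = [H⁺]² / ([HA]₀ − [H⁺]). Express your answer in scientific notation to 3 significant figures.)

[H⁺] = 10^(−pH) = 10^(−1.26) = 5.495e-02 M. For HA ⇌ H⁺ + A⁻, Ka = [H⁺][A⁻]/[HA] = [H⁺]² / ([HA]₀ − [H⁺]) = (5.495e-02)² / (0.422 − 5.495e-02) = 8.23e-03.

K_a = 8.23e-03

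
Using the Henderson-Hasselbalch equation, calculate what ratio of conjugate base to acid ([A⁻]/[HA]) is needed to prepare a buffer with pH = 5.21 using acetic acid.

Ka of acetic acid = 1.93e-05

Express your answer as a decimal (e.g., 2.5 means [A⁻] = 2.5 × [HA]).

pKa = -log(1.93e-05) = 4.7144. pH = pKa + log([A⁻]/[HA]), so log([A⁻]/[HA]) = pH − pKa = 5.21 − 4.7144 = 0.4956. [A⁻]/[HA] = 10^(0.4956) = 3.13

[A⁻]/[HA] = 3.13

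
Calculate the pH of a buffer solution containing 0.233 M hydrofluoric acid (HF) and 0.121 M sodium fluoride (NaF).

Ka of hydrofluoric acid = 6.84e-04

pKa = -log(6.84e-04) = 3.16. pH = pKa + log([A⁻]/[HA]) = 3.16 + log(0.121/0.233)

pH = 2.88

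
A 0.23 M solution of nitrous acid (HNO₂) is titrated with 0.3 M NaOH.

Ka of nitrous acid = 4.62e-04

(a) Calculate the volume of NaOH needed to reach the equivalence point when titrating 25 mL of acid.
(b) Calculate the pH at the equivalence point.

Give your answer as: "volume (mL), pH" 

moles acid = 0.23 × 25/1000 = 0.00575 mol; V_base = moles/0.3 × 1000 = 19.2 mL. At equivalence only the conjugate base is present: [A⁻] = 0.00575/0.044 = 1.3019e-01 M. Kb = Kw/Ka = 2.16e-11; [OH⁻] = √(Kb × [A⁻]) = 1.6787e-06; pOH = 5.78; pH = 14 - pOH = 8.22.

V = 19.2 mL, pH = 8.22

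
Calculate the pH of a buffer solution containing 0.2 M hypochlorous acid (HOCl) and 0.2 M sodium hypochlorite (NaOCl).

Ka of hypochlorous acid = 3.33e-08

pKa = -log(3.33e-08) = 7.48. pH = pKa + log([A⁻]/[HA]) = 7.48 + log(0.2/0.2)

pH = 7.48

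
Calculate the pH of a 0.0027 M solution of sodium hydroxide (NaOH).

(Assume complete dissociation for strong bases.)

[OH⁻] = 0.0027 M for strong base. pOH = -log[OH⁻] = 2.57, pH = 14 - pOH

pH = 11.43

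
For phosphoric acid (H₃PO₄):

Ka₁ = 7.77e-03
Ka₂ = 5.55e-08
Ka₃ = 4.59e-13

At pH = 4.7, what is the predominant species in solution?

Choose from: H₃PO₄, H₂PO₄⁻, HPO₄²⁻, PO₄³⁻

pKa₁ = 2.11, pKa₂ = 7.26, pKa₃ = 12.34. For a polyprotic acid the predominant species crosses at each pKa: below pKa_n the protonated form dominates, above it the deprotonated form does. At pH = 4.7, the predominant species is H₂PO₄⁻.

H₂PO₄⁻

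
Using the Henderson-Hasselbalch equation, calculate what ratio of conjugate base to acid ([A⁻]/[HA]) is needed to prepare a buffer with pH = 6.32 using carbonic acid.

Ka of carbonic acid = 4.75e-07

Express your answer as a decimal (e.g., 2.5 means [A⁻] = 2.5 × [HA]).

pKa = -log(4.75e-07) = 6.3233. pH = pKa + log([A⁻]/[HA]), so log([A⁻]/[HA]) = pH − pKa = 6.32 − 6.3233 = -0.0033. [A⁻]/[HA] = 10^(-0.0033) = 0.992

[A⁻]/[HA] = 0.992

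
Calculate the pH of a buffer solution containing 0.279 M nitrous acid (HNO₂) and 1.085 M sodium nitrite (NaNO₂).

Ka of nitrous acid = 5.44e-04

pKa = -log(5.44e-04) = 3.26. pH = pKa + log([A⁻]/[HA]) = 3.26 + log(1.085/0.279)

pH = 3.85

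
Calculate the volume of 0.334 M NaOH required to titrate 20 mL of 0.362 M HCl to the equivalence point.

At equivalence: moles acid = moles base. moles HCl = 0.362 × 20/1000 = 0.00724 mol. V_base = moles / 0.334 × 1000 = 21.7 mL.

V_{base} = 21.7 mL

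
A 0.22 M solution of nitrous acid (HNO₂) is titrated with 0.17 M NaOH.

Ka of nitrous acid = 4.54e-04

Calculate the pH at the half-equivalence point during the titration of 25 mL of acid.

At half-equivalence [HA] = [A⁻], so Henderson-Hasselbalch gives pH = pKa = -log(4.54e-04) = 3.34.

pH = pKa = 3.34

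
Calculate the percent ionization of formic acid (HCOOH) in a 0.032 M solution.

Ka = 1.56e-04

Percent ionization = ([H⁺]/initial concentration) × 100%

Using Ka equilibrium: x² + Ka×x - Ka×C = 0. Solving: [H⁺] = 2.1576e-03. Percent = (2.1576e-03/0.032) × 100

Percent ionization = 6.74%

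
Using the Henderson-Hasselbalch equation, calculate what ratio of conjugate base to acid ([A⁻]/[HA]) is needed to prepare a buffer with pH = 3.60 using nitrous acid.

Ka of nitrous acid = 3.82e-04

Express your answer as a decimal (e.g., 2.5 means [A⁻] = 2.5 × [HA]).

pKa = -log(3.82e-04) = 3.4179. pH = pKa + log([A⁻]/[HA]), so log([A⁻]/[HA]) = pH − pKa = 3.60 − 3.4179 = 0.1821. [A⁻]/[HA] = 10^(0.1821) = 1.52

[A⁻]/[HA] = 1.52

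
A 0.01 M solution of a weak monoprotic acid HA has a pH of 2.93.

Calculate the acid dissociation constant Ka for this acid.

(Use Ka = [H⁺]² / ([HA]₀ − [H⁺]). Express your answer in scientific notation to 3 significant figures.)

[H⁺] = 10^(−pH) = 10^(−2.93) = 1.175e-03 M. For HA ⇌ H⁺ + A⁻, Ka = [H⁺][A⁻]/[HA] = [H⁺]² / ([HA]₀ − [H⁺]) = (1.175e-03)² / (0.01 − 1.175e-03) = 1.56e-04.

K_a = 1.56e-04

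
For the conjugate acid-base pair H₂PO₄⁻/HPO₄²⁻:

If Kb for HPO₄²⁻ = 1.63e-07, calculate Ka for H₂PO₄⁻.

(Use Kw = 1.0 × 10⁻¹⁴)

For a conjugate pair Ka × Kb = Kw, so Ka = Kw/Kb = 1.0 × 10⁻¹⁴ / 1.63e-07 = 6.13e-08.

K_a = 6.13e-08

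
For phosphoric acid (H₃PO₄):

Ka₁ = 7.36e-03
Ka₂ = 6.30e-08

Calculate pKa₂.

pKa₂ = -log(Ka₂) = -log(6.30e-08) = 7.20.

pK_{a2} = 7.20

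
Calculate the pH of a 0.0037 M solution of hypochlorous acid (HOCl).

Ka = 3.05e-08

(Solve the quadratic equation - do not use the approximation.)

x² + Ka×x - Ka×C = 0. Using quadratic formula: [H⁺] = 1.0608e-05

pH = 4.97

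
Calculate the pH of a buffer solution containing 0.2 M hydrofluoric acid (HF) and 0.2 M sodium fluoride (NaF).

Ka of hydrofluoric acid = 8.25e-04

pKa = -log(8.25e-04) = 3.08. pH = pKa + log([A⁻]/[HA]) = 3.08 + log(0.2/0.2)

pH = 3.08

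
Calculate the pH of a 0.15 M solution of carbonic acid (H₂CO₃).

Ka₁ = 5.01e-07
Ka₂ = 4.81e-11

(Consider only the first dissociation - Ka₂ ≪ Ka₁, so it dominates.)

First dissociation dominates. From Ka₁ = [H⁺][HA⁻]/[H₂A], x² + Ka₁·x − Ka₁·C = 0 with C = 0.15 M and Ka₁ = 5.01e-07. Solving: [H⁺] = (−Ka₁ + √(Ka₁² + 4·Ka₁·C)) / 2 = 2.7388e-04 M. pH = -log(2.7388e-04) = 3.56.

pH = 3.56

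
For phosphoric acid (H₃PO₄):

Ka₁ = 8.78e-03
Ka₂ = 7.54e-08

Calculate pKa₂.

pKa₂ = -log(Ka₂) = -log(7.54e-08) = 7.12.

pK_{a2} = 7.12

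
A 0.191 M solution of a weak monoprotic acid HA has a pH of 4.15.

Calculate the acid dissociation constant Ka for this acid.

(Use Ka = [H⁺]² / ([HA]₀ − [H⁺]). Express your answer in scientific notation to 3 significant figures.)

[H⁺] = 10^(−pH) = 10^(−4.15) = 7.079e-05 M. For HA ⇌ H⁺ + A⁻, Ka = [H⁺][A⁻]/[HA] = [H⁺]² / ([HA]₀ − [H⁺]) = (7.079e-05)² / (0.191 − 7.079e-05) = 2.62e-08.

K_a = 2.62e-08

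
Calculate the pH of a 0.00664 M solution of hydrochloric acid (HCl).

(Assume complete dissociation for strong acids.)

[H⁺] = 0.00664 M for strong acid. pH = -log[H⁺] = -log(0.00664)

pH = 2.18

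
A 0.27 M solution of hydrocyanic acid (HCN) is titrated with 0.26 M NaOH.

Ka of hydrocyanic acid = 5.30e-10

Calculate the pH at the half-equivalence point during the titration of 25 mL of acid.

At half-equivalence [HA] = [A⁻], so Henderson-Hasselbalch gives pH = pKa = -log(5.30e-10) = 9.28.

pH = pKa = 9.28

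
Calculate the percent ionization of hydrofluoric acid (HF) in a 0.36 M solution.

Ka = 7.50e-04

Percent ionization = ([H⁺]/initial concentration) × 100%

Using Ka equilibrium: x² + Ka×x - Ka×C = 0. Solving: [H⁺] = 1.6061e-02. Percent = (1.6061e-02/0.36) × 100

Percent ionization = 4.46%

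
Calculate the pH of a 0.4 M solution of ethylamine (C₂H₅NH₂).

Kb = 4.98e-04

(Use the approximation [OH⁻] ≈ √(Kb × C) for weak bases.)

[OH⁻] = √(Kb × C) = √(4.98e-04 × 0.4) = 1.4114e-02. pOH = 1.85, pH = 14 - pOH

pH = 12.15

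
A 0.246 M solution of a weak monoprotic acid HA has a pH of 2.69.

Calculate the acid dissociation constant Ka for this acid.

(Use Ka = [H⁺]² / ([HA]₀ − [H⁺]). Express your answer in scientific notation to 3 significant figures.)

[H⁺] = 10^(−pH) = 10^(−2.69) = 2.042e-03 M. For HA ⇌ H⁺ + A⁻, Ka = [H⁺][A⁻]/[HA] = [H⁺]² / ([HA]₀ − [H⁺]) = (2.042e-03)² / (0.246 − 2.042e-03) = 1.71e-05.

K_a = 1.71e-05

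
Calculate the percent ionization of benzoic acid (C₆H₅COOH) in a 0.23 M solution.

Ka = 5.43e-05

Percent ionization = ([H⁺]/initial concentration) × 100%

Using Ka equilibrium: x² + Ka×x - Ka×C = 0. Solving: [H⁺] = 3.5069e-03. Percent = (3.5069e-03/0.23) × 100

Percent ionization = 1.52%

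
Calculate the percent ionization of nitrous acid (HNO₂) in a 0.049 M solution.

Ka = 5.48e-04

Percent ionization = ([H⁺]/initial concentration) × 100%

Using Ka equilibrium: x² + Ka×x - Ka×C = 0. Solving: [H⁺] = 4.9151e-03. Percent = (4.9151e-03/0.049) × 100

Percent ionization = 10%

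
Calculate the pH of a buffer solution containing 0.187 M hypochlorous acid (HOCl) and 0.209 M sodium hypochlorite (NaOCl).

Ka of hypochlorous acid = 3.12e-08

pKa = -log(3.12e-08) = 7.51. pH = pKa + log([A⁻]/[HA]) = 7.51 + log(0.209/0.187)

pH = 7.55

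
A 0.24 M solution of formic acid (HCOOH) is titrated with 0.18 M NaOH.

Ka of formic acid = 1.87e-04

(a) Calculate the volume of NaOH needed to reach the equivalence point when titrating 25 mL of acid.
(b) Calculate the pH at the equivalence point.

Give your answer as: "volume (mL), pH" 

moles acid = 0.24 × 25/1000 = 0.006 mol; V_base = moles/0.18 × 1000 = 33.3 mL. At equivalence only the conjugate base is present: [A⁻] = 0.006/0.058 = 1.0286e-01 M. Kb = Kw/Ka = 5.35e-11; [OH⁻] = √(Kb × [A⁻]) = 2.3453e-06; pOH = 5.63; pH = 14 - pOH = 8.37.

V = 33.3 mL, pH = 8.37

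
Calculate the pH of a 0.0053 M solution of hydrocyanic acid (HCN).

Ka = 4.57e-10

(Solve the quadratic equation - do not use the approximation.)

x² + Ka×x - Ka×C = 0. Using quadratic formula: [H⁺] = 1.5561e-06

pH = 5.81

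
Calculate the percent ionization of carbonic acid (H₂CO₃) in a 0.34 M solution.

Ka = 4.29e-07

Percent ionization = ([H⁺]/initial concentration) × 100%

Using Ka equilibrium: x² + Ka×x - Ka×C = 0. Solving: [H⁺] = 3.8170e-04. Percent = (3.8170e-04/0.34) × 100

Percent ionization = 0.112%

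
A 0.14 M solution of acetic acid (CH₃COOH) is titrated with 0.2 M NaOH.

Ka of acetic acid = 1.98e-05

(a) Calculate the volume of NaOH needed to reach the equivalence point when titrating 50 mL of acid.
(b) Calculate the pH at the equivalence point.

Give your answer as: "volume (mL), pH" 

moles acid = 0.14 × 50/1000 = 0.007 mol; V_base = moles/0.2 × 1000 = 35.0 mL. At equivalence only the conjugate base is present: [A⁻] = 0.007/0.085 = 8.2353e-02 M. Kb = Kw/Ka = 5.05e-10; [OH⁻] = √(Kb × [A⁻]) = 6.4492e-06; pOH = 5.19; pH = 14 - pOH = 8.81.

V = 35.0 mL, pH = 8.81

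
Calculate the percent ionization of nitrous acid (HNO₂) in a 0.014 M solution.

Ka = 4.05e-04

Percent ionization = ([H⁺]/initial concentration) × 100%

Using Ka equilibrium: x² + Ka×x - Ka×C = 0. Solving: [H⁺] = 2.1873e-03. Percent = (2.1873e-03/0.014) × 100

Percent ionization = 15.6%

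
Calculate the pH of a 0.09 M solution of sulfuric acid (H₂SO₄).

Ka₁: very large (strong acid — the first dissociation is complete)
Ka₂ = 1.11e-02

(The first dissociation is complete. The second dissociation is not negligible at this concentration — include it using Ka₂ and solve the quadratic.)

First dissociation is complete: [H⁺]₀ = [HSO₄⁻]₀ = C = 0.09 M. Second dissociation HSO₄⁻ ⇌ H⁺ + SO₄²⁻: let x = [SO₄²⁻]. Ka₂ = (C + x)·x / (C − x) = 1.11e-02 → x² + (C + Ka₂)·x − Ka₂·C = 0 → x² + 0.10110·x − 9.990e-04 = 0. x = (−0.10110 + √(0.10110² + 4 × 9.990e-04)) / 2 = 9.0680e-03 M. [H⁺] = C + x = 0.09 + 9.0680e-03 = 9.9068e-02 M. pH = -log(9.9068e-02) = 1.00.

pH = 1.00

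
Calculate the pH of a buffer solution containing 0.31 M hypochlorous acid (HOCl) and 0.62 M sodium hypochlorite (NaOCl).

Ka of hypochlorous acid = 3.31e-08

pKa = -log(3.31e-08) = 7.48. pH = pKa + log([A⁻]/[HA]) = 7.48 + log(0.62/0.31)

pH = 7.78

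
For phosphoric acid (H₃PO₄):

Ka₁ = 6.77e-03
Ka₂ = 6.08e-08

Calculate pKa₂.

pKa₂ = -log(Ka₂) = -log(6.08e-08) = 7.22.

pK_{a2} = 7.22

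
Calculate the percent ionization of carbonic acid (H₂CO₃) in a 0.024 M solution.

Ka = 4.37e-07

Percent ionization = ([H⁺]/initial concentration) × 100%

Using Ka equilibrium: x² + Ka×x - Ka×C = 0. Solving: [H⁺] = 1.0219e-04. Percent = (1.0219e-04/0.024) × 100

Percent ionization = 0.426%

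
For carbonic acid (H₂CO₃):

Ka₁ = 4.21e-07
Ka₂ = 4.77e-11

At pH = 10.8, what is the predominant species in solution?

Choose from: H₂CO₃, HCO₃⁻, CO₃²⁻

pKa₁ = 6.38, pKa₂ = 10.32. For a polyprotic acid the predominant species crosses at each pKa: below pKa_n the protonated form dominates, above it the deprotonated form does. At pH = 10.8, the predominant species is CO₃²⁻.

CO₃²⁻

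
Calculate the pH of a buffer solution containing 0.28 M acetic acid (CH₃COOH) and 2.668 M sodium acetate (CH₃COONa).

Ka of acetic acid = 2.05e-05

pKa = -log(2.05e-05) = 4.69. pH = pKa + log([A⁻]/[HA]) = 4.69 + log(2.668/0.28)

pH = 5.67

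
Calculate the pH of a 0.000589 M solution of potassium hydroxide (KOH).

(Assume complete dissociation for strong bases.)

[OH⁻] = 0.000589 M for strong base. pOH = -log[OH⁻] = 3.23, pH = 14 - pOH

pH = 10.77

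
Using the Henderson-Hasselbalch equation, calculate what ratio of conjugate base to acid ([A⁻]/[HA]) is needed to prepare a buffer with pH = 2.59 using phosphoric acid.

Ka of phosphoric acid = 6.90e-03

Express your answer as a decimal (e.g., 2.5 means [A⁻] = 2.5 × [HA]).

pKa = -log(6.90e-03) = 2.1612. pH = pKa + log([A⁻]/[HA]), so log([A⁻]/[HA]) = pH − pKa = 2.59 − 2.1612 = 0.4288. [A⁻]/[HA] = 10^(0.4288) = 2.68

[A⁻]/[HA] = 2.68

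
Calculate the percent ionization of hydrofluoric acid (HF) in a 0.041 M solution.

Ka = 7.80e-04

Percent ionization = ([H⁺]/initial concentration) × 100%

Using Ka equilibrium: x² + Ka×x - Ka×C = 0. Solving: [H⁺] = 5.2785e-03. Percent = (5.2785e-03/0.041) × 100

Percent ionization = 12.9%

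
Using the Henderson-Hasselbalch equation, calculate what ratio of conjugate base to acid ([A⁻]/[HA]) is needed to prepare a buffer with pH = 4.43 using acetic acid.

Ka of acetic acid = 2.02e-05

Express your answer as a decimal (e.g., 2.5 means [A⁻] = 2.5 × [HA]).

pKa = -log(2.02e-05) = 4.6946. pH = pKa + log([A⁻]/[HA]), so log([A⁻]/[HA]) = pH − pKa = 4.43 − 4.6946 = -0.2646. [A⁻]/[HA] = 10^(-0.2646) = 0.544

[A⁻]/[HA] = 0.544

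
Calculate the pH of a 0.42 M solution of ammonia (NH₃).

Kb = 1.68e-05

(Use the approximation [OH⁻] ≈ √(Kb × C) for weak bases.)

[OH⁻] = √(Kb × C) = √(1.68e-05 × 0.42) = 2.6563e-03. pOH = 2.58, pH = 14 - pOH

pH = 11.42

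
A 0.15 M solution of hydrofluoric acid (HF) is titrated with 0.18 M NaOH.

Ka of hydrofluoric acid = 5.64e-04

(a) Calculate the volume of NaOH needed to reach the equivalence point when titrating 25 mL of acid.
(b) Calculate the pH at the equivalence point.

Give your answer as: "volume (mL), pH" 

moles acid = 0.15 × 25/1000 = 0.00375 mol; V_base = moles/0.18 × 1000 = 20.8 mL. At equivalence only the conjugate base is present: [A⁻] = 0.00375/0.046 = 8.1818e-02 M. Kb = Kw/Ka = 1.77e-11; [OH⁻] = √(Kb × [A⁻]) = 1.2044e-06; pOH = 5.92; pH = 14 - pOH = 8.08.

V = 20.8 mL, pH = 8.08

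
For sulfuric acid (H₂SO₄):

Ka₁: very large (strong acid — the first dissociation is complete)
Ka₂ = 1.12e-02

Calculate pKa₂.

pKa₂ = -log(Ka₂) = -log(1.12e-02) = 1.95.

pK_{a2} = 1.95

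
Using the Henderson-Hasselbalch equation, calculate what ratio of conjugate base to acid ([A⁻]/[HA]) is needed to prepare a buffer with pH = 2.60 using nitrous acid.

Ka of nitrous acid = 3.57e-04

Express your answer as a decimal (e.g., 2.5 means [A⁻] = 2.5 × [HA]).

pKa = -log(3.57e-04) = 3.4473. pH = pKa + log([A⁻]/[HA]), so log([A⁻]/[HA]) = pH − pKa = 2.60 − 3.4473 = -0.8473. [A⁻]/[HA] = 10^(-0.8473) = 0.142

[A⁻]/[HA] = 0.142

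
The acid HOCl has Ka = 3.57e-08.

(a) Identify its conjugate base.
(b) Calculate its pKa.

(a) The conjugate base is formed by removing one H⁺ from HOCl, giving OCl⁻. (b) pKa = -log(Ka) = -log(3.57e-08) = 7.45.

Conjugate base: OCl⁻; pK_a = 7.45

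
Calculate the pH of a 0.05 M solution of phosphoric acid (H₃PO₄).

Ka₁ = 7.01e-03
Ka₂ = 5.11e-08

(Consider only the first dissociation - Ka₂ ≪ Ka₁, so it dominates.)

First dissociation dominates. From Ka₁ = [H⁺][HA⁻]/[H₂A], x² + Ka₁·x − Ka₁·C = 0 with C = 0.05 M and Ka₁ = 7.01e-03. Solving: [H⁺] = (−Ka₁ + √(Ka₁² + 4·Ka₁·C)) / 2 = 1.5542e-02 M. pH = -log(1.5542e-02) = 1.81.

pH = 1.81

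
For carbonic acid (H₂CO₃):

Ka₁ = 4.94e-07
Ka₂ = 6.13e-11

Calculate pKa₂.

pKa₂ = -log(Ka₂) = -log(6.13e-11) = 10.21.

pK_{a2} = 10.21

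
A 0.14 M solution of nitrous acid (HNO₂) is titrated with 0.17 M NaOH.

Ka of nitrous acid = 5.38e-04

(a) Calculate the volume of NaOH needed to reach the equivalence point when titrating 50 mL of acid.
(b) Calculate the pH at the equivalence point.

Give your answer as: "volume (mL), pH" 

moles acid = 0.14 × 50/1000 = 0.007 mol; V_base = moles/0.17 × 1000 = 41.2 mL. At equivalence only the conjugate base is present: [A⁻] = 0.007/0.091 = 7.6774e-02 M. Kb = Kw/Ka = 1.86e-11; [OH⁻] = √(Kb × [A⁻]) = 1.1946e-06; pOH = 5.92; pH = 14 - pOH = 8.08.

V = 41.2 mL, pH = 8.08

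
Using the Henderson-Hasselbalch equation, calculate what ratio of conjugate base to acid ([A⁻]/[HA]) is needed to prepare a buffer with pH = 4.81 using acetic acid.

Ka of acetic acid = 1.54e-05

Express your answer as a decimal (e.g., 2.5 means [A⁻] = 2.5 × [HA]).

pKa = -log(1.54e-05) = 4.8125. pH = pKa + log([A⁻]/[HA]), so log([A⁻]/[HA]) = pH − pKa = 4.81 − 4.8125 = -0.0025. [A⁻]/[HA] = 10^(-0.0025) = 0.994

[A⁻]/[HA] = 0.994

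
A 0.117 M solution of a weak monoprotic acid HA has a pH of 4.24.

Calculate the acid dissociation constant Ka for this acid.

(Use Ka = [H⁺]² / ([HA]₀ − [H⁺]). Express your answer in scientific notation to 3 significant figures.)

[H⁺] = 10^(−pH) = 10^(−4.24) = 5.754e-05 M. For HA ⇌ H⁺ + A⁻, Ka = [H⁺][A⁻]/[HA] = [H⁺]² / ([HA]₀ − [H⁺]) = (5.754e-05)² / (0.117 − 5.754e-05) = 2.83e-08.

K_a = 2.83e-08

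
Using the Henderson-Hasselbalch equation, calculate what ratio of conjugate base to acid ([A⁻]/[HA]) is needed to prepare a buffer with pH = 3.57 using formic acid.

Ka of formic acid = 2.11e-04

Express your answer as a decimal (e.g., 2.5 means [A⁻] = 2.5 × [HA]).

pKa = -log(2.11e-04) = 3.6757. pH = pKa + log([A⁻]/[HA]), so log([A⁻]/[HA]) = pH − pKa = 3.57 − 3.6757 = -0.1057. [A⁻]/[HA] = 10^(-0.1057) = 0.784

[A⁻]/[HA] = 0.784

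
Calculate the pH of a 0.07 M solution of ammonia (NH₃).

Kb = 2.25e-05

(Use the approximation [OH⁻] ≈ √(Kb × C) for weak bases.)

[OH⁻] = √(Kb × C) = √(2.25e-05 × 0.07) = 1.2550e-03. pOH = 2.90, pH = 14 - pOH

pH = 11.10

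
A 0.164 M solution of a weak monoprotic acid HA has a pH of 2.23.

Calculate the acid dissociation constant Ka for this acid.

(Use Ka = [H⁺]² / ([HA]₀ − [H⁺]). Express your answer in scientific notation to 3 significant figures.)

[H⁺] = 10^(−pH) = 10^(−2.23) = 5.888e-03 M. For HA ⇌ H⁺ + A⁻, Ka = [H⁺][A⁻]/[HA] = [H⁺]² / ([HA]₀ − [H⁺]) = (5.888e-03)² / (0.164 − 5.888e-03) = 2.19e-04.

K_a = 2.19e-04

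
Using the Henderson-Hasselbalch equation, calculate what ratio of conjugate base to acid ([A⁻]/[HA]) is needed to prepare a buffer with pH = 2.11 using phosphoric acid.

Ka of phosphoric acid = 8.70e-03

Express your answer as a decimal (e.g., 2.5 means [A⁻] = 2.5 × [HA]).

pKa = -log(8.70e-03) = 2.0605. pH = pKa + log([A⁻]/[HA]), so log([A⁻]/[HA]) = pH − pKa = 2.11 − 2.0605 = 0.0495. [A⁻]/[HA] = 10^(0.0495) = 1.12

[A⁻]/[HA] = 1.12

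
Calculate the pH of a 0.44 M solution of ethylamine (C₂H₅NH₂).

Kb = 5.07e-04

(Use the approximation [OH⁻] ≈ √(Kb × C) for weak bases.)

[OH⁻] = √(Kb × C) = √(5.07e-04 × 0.44) = 1.4936e-02. pOH = 1.83, pH = 14 - pOH

pH = 12.17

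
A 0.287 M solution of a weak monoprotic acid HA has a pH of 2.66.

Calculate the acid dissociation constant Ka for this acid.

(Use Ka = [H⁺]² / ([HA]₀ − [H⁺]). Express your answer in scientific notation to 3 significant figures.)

[H⁺] = 10^(−pH) = 10^(−2.66) = 2.188e-03 M. For HA ⇌ H⁺ + A⁻, Ka = [H⁺][A⁻]/[HA] = [H⁺]² / ([HA]₀ − [H⁺]) = (2.188e-03)² / (0.287 − 2.188e-03) = 1.68e-05.

K_a = 1.68e-05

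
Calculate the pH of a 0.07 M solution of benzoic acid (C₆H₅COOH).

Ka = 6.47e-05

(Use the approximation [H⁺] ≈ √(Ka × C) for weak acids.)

[H⁺] = √(Ka × C) = √(6.47e-05 × 0.07) = 2.1281e-03. pH = -log(2.1281e-03)

pH = 2.67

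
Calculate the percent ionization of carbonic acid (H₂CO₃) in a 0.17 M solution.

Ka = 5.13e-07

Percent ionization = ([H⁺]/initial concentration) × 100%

Using Ka equilibrium: x² + Ka×x - Ka×C = 0. Solving: [H⁺] = 2.9506e-04. Percent = (2.9506e-04/0.17) × 100

Percent ionization = 0.174%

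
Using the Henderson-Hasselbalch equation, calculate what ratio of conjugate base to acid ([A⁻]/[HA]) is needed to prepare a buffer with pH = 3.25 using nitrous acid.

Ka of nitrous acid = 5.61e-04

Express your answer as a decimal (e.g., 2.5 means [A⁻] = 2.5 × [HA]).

pKa = -log(5.61e-04) = 3.2510. pH = pKa + log([A⁻]/[HA]), so log([A⁻]/[HA]) = pH − pKa = 3.25 − 3.2510 = -0.0010. [A⁻]/[HA] = 10^(-0.0010) = 0.998

[A⁻]/[HA] = 0.998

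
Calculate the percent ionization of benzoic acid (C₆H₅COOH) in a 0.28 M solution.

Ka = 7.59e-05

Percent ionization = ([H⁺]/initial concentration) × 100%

Using Ka equilibrium: x² + Ka×x - Ka×C = 0. Solving: [H⁺] = 4.5722e-03. Percent = (4.5722e-03/0.28) × 100

Percent ionization = 1.63%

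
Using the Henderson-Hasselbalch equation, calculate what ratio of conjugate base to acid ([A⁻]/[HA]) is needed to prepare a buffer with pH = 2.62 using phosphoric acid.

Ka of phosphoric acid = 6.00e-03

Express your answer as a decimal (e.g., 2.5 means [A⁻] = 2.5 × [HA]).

pKa = -log(6.00e-03) = 2.2218. pH = pKa + log([A⁻]/[HA]), so log([A⁻]/[HA]) = pH − pKa = 2.62 − 2.2218 = 0.3982. [A⁻]/[HA] = 10^(0.3982) = 2.50

[A⁻]/[HA] = 2.50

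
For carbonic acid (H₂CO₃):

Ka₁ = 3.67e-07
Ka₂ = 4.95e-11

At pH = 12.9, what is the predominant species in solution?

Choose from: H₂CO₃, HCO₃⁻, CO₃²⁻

pKa₁ = 6.44, pKa₂ = 10.31. For a polyprotic acid the predominant species crosses at each pKa: below pKa_n the protonated form dominates, above it the deprotonated form does. At pH = 12.9, the predominant species is CO₃²⁻.

CO₃²⁻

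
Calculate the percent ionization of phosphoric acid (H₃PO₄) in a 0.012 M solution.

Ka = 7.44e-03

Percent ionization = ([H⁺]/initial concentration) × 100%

Using Ka equilibrium: x² + Ka×x - Ka×C = 0. Solving: [H⁺] = 6.4347e-03. Percent = (6.4347e-03/0.012) × 100

Percent ionization = 53.6%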